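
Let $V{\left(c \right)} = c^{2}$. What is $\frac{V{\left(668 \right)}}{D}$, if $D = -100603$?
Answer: $- \frac{446224}{100603} \approx -4.4355$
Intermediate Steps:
$\frac{V{\left(668 \right)}}{D} = \frac{668^{2}}{-100603} = 446224 \left(- \frac{1}{100603}\right) = - \frac{446224}{100603}$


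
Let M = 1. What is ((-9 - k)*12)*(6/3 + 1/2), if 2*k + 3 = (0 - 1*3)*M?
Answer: -180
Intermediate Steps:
k = -3 (k = -3/2 + ((0 - 1*3)*1)/2 = -3/2 + ((0 - 3)*1)/2 = -3/2 + (-3*1)/2 = -3/2 + (1/2)*(-3) = -3/2 - 3/2 = -3)
((-9 - k)*12)*(6/3 + 1/2) = ((-9 - 1*(-3))*12)*(6/3 + 1/2) = ((-9 + 3)*12)*(6*(1/3) + 1*(1/2)) = (-6*12)*(2 + 1/2) = -72*5/2 = -180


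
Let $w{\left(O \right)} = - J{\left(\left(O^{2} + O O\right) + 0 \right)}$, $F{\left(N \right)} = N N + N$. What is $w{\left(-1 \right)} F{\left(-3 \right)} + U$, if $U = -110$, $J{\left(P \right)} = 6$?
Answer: $-146$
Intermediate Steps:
$F{\left(N \right)} = N + N^{2}$ ($F{\left(N \right)} = N^{2} + N = N + N^{2}$)
$w{\left(O \right)} = -6$ ($w{\left(O \right)} = \left(-1\right) 6 = -6$)
$w{\left(-1 \right)} F{\left(-3 \right)} + U = - 6 \left(- 3 \left(1 - 3\right)\right) - 110 = - 6 \left(\left(-3\right) \left(-2\right)\right) - 110 = \left(-6\right) 6 - 110 = -36 - 110 = -146$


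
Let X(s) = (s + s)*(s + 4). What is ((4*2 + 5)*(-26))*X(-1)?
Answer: 2028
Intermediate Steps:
X(s) = 2*s*(4 + s) (X(s) = (2*s)*(4 + s) = 2*s*(4 + s))
((4*2 + 5)*(-26))*X(-1) = ((4*2 + 5)*(-26))*(2*(-1)*(4 - 1)) = ((8 + 5)*(-26))*(2*(-1)*3) = (13*(-26))*(-6) = -338*(-6) = 2028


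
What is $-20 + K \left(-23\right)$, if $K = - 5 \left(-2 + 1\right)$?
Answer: $-135$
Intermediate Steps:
$K = 5$ ($K = \left(-5\right) \left(-1\right) = 5$)
$-20 + K \left(-23\right) = -20 + 5 \left(-23\right) = -20 - 115 = -135$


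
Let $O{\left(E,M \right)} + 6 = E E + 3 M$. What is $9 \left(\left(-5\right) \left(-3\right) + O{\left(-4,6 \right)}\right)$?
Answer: $387$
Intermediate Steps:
$O{\left(E,M \right)} = -6 + E^{2} + 3 M$ ($O{\left(E,M \right)} = -6 + \left(E E + 3 M\right) = -6 + \left(E^{2} + 3 M\right) = -6 + E^{2} + 3 M$)
$9 \left(\left(-5\right) \left(-3\right) + O{\left(-4,6 \right)}\right) = 9 \left(\left(-5\right) \left(-3\right) + \left(-6 + \left(-4\right)^{2} + 3 \cdot 6\right)\right) = 9 \left(15 + \left(-6 + 16 + 18\right)\right) = 9 \left(15 + 28\right) = 9 \cdot 43 = 387$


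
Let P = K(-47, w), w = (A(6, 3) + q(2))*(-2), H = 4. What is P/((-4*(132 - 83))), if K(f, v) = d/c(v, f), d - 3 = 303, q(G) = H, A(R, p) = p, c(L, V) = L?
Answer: 153/1372 ≈ 0.11152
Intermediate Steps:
q(G) = 4
d = 306 (d = 3 + 303 = 306)
w = -14 (w = (3 + 4)*(-2) = 7*(-2) = -14)
K(f, v) = 306/v
P = -153/7 (P = 306/(-14) = 306*(-1/14) = -153/7 ≈ -21.857)
P/((-4*(132 - 83))) = -153*(-1/(4*(132 - 83)))/7 = -153/(7*((-4*49))) = -153/7/(-196) = -153/7*(-1/196) = 153/1372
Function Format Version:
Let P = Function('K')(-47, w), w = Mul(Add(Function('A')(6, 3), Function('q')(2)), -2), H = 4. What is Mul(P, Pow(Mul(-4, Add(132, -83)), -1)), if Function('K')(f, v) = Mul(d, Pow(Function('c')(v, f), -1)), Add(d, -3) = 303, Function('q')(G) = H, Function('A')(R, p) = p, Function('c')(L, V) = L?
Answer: Rational(153, 1372) ≈ 0.11152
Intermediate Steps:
Function('q')(G) = 4
d = 306 (d = Add(3, 303) = 306)
w = -14 (w = Mul(Add(3, 4), -2) = Mul(7, -2) = -14)
Function('K')(f, v) = Mul(306, Pow(v, -1))
P = Rational(-153, 7) (P = Mul(306, Pow(-14, -1)) = Mul(306, Rational(-1, 14)) = Rational(-153, 7) ≈ -21.857)
Mul(P, Pow(Mul(-4, Add(132, -83)), -1)) = Mul(Rational(-153, 7), Pow(Mul(-4, Add(132, -83)), -1)) = Mul(Rational(-153, 7), Pow(Mul(-4, 49), -1)) = Mul(Rational(-153, 7), Pow(-196, -1)) = Mul(Rational(-153, 7), Rational(-1, 196)) = Rational(153, 1372)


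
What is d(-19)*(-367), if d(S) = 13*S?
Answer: 90649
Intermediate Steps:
d(-19)*(-367) = (13*(-19))*(-367) = -247*(-367) = 90649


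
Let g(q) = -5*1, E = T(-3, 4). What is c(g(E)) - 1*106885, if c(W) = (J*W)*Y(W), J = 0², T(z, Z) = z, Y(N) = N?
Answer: -106885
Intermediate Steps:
J = 0
E = -3
g(q) = -5
c(W) = 0 (c(W) = (0*W)*W = 0*W = 0)
c(g(E)) - 1*106885 = 0 - 1*106885 = 0 - 106885 = -106885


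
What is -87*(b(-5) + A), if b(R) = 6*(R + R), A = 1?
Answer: 5133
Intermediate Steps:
b(R) = 12*R (b(R) = 6*(2*R) = 12*R)
-87*(b(-5) + A) = -87*(12*(-5) + 1) = -87*(-60 + 1) = -87*(-59) = 5133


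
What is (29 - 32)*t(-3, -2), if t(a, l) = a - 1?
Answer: 12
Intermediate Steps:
t(a, l) = -1 + a
(29 - 32)*t(-3, -2) = (29 - 32)*(-1 - 3) = -3*(-4) = 12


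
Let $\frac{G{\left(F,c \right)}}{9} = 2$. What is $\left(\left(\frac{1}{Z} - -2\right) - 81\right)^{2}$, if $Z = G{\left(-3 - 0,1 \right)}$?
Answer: $\frac{2019241}{324} \approx 6232.2$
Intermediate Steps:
$G{\left(F,c \right)} = 18$ ($G{\left(F,c \right)} = 9 \cdot 2 = 18$)
$Z = 18$
$\left(\left(\frac{1}{Z} - -2\right) - 81\right)^{2} = \left(\left(\frac{1}{18} - -2\right) - 81\right)^{2} = \left(\left(\frac{1}{18} + 2\right) - 81\right)^{2} = \left(\frac{37}{18} - 81\right)^{2} = \left(- \frac{1421}{18}\right)^{2} = \frac{2019241}{324}$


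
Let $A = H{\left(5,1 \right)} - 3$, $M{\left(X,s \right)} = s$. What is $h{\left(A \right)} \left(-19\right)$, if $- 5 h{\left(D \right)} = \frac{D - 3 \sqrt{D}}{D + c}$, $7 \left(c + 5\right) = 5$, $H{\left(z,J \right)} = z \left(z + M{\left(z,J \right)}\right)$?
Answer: $\frac{1197}{265} - \frac{399 \sqrt{3}}{265} \approx 1.9091$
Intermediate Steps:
$H{\left(z,J \right)} = z \left(J + z\right)$ ($H{\left(z,J \right)} = z \left(z + J\right) = z \left(J + z\right)$)
$c = - \frac{30}{7}$ ($c = -5 + \frac{1}{7} \cdot 5 = -5 + \frac{5}{7} = - \frac{30}{7} \approx -4.2857$)
$A = 27$ ($A = 5 \left(1 + 5\right) - 3 = 5 \cdot 6 - 3 = 30 - 3 = 27$)
$h{\left(D \right)} = - \frac{D - 3 \sqrt{D}}{5 \left(- \frac{30}{7} + D\right)}$ ($h{\left(D \right)} = - \frac{\left(D - 3 \sqrt{D}\right) \frac{1}{D - \frac{30}{7}}}{5} = - \frac{\left(D - 3 \sqrt{D}\right) \frac{1}{- \frac{30}{7} + D}}{5} = - \frac{\frac{1}{- \frac{30}{7} + D} \left(D - 3 \sqrt{D}\right)}{5} = - \frac{D - 3 \sqrt{D}}{5 \left(- \frac{30}{7} + D\right)}$)
$h{\left(A \right)} \left(-19\right) = \frac{7 \left(\left(-1\right) 27 + 3 \sqrt{27}\right)}{5 \left(-30 + 7 \cdot 27\right)} \left(-19\right) = \frac{7 \left(-27 + 3 \cdot 3 \sqrt{3}\right)}{5 \left(-30 + 189\right)} \left(-19\right) = \frac{7 \left(-27 + 9 \sqrt{3}\right)}{5 \cdot 159} \left(-19\right) = \frac{7}{5} \cdot \frac{1}{159} \left(-27 + 9 \sqrt{3}\right) \left(-19\right) = \left(- \frac{63}{265} + \frac{21 \sqrt{3}}{265}\right) \left(-19\right) = \frac{1197}{265} - \frac{399 \sqrt{3}}{265}$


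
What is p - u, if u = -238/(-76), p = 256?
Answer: 9609/38 ≈ 252.87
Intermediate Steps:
u = 119/38 (u = -238*(-1/76) = 119/38 ≈ 3.1316)
p - u = 256 - 1*119/38 = 256 - 119/38 = 9609/38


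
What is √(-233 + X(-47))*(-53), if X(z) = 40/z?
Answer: -53*I*√516577/47 ≈ -810.49*I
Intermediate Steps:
√(-233 + X(-47))*(-53) = √(-233 + 40/(-47))*(-53) = √(-233 + 40*(-1/47))*(-53) = √(-233 - 40/47)*(-53) = √(-10991/47)*(-53) = (I*√516577/47)*(-53) = -53*I*√516577/47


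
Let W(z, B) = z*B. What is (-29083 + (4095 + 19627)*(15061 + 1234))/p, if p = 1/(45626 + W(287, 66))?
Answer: 24956881923176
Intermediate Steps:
W(z, B) = B*z
p = 1/64568 (p = 1/(45626 + 66*287) = 1/(45626 + 18942) = 1/64568 ≈ 1.5488e-5)
(-29083 + (4095 + 19627)*(15061 + 1234))/p = (-29083 + (4095 + 19627)*(15061 + 1234))/(1/64568) = (-29083 + 23722*16295)*64568 = (-29083 + 386549990)*64568 = 386520907*64568 = 24956881923176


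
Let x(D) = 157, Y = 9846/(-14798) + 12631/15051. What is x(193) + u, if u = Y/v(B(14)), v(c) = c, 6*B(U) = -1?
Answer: 5789241539/37120783 ≈ 155.96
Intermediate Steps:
B(U) = -1/6 (B(U) = (1/6)*(-1) = -1/6)
Y = 19360696/111362349 (Y = 9846*(-1/14798) + 12631*(1/15051) = -4923/7399 + 12631/15051 = 19360696/111362349 ≈ 0.17385)
u = -38721392/37120783 (u = 19360696/(111362349*(-1/6)) = (19360696/111362349)*(-6) = -38721392/37120783 ≈ -1.0431)
x(193) + u = 157 - 38721392/37120783 = 5789241539/37120783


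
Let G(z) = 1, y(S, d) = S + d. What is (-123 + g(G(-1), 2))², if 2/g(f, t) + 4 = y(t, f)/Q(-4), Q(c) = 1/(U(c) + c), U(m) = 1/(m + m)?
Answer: 260144641/17161 ≈ 15159.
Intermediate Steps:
U(m) = 1/(2*m)
Q(c) = 1/(c + 1/(2*c)) (Q(c) = 1/(1/(2*c) + c) = 1/(c + 1/(2*c)))
g(f, t) = 2/(-4 - 33*f/8 - 33*t/8) (g(f, t) = 2/(-4 + (t + f)/((2*(-4)/(1 + 2*(-4)²)))) = 2/(-4 + (f + t)/((2*(-4)/(1 + 2*16)))) = 2/(-4 + (f + t)/((2*(-4)/(1 + 32)))) = 2/(-4 + (f + t)/((2*(-4)/33))) = 2/(-4 + (f + t)/((2*(-4)*(1/33)))) = 2/(-4 + (f + t)/(-8/33)) = 2/(-4 + (f + t)*(-33/8)) = 2/(-4 + (-33*f/8 - 33*t/8)) = 2/(-4 - 33*f/8 - 33*t/8))
(-123 + g(G(-1), 2))² = (-123 - 16/(32 + 33*1 + 33*2))² = (-123 - 16/(32 + 33 + 66))² = (-123 - 16/131)² = (-16129/131)² = 260144641/17161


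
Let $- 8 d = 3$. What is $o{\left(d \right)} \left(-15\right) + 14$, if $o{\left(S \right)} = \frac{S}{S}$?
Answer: $-1$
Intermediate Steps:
$d = - \frac{3}{8}$ ($d = \left(- \frac{1}{8}\right) 3 = - \frac{3}{8} \approx -0.375$)
$o{\left(S \right)} = 1$
$o{\left(d \right)} \left(-15\right) + 14 = 1 \left(-15\right) + 14 = -15 + 14 = -1$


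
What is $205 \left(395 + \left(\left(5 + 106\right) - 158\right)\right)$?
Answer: $71340$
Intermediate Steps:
$205 \left(395 + \left(\left(5 + 106\right) - 158\right)\right) = 205 \left(395 + \left(111 - 158\right)\right) = 205 \left(395 - 47\right) = 205 \cdot 348 = 71340$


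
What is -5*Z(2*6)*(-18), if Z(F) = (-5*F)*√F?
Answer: -10800*√3 ≈ -18706.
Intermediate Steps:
Z(F) = -5*F^(3/2)
-5*Z(2*6)*(-18) = -(-25)*(2*6)^(3/2)*(-18) = -(-25)*12^(3/2)*(-18) = -(-25)*24*√3*(-18) = -(-600)*√3*(-18) = (600*√3)*(-18) = -10800*√3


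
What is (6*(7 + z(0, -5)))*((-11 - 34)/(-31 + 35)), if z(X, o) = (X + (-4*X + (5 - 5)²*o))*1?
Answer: -945/2 ≈ -472.50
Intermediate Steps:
z(X, o) = -3*X (z(X, o) = (X + (-4*X + 0²*o))*1 = (X + (-4*X + 0*o))*1 = (X + (-4*X + 0))*1 = (X - 4*X)*1 = -3*X*1 = -3*X)
(6*(7 + z(0, -5)))*((-11 - 34)/(-31 + 35)) = (6*(7 - 3*0))*((-11 - 34)/(-31 + 35)) = (6*(7 + 0))*(-45/4) = (6*7)*(-45*¼) = 42*(-45/4) = -945/2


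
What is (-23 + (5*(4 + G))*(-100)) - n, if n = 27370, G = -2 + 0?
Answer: -28393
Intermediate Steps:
G = -2
(-23 + (5*(4 + G))*(-100)) - n = (-23 + (5*(4 - 2))*(-100)) - 1*27370 = (-23 + (5*2)*(-100)) - 27370 = (-23 + 10*(-100)) - 27370 = (-23 - 1000) - 27370 = -1023 - 27370 = -28393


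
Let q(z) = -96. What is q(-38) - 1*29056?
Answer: -29152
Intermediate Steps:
q(-38) - 1*29056 = -96 - 1*29056 = -96 - 29056 = -29152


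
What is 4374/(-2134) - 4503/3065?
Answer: -11507856/3270355 ≈ -3.5188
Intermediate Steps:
4374/(-2134) - 4503/3065 = 4374*(-1/2134) - 4503*1/3065 = -2187/1067 - 4503/3065 = -11507856/3270355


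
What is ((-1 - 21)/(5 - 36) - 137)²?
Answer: 17850625/961 ≈ 18575.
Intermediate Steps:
((-1 - 21)/(5 - 36) - 137)² = (-22/(-31) - 137)² = (-22*(-1/31) - 137)² = (22/31 - 137)² = (-4225/31)² = 17850625/961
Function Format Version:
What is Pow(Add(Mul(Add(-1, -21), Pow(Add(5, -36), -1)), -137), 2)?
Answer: Rational(17850625, 961) ≈ 18575.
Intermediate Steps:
Pow(Add(Mul(Add(-1, -21), Pow(Add(5, -36), -1)), -137), 2) = Pow(Add(Mul(-22, Pow(-31, -1)), -137), 2) = Pow(Add(Mul(-22, Rational(-1, 31)), -137), 2) = Pow(Add(Rational(22, 31), -137), 2) = Pow(Rational(-4225, 31), 2) = Rational(17850625, 961)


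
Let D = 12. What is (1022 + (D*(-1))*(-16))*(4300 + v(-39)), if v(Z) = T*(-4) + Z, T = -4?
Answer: 5192278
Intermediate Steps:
v(Z) = 16 + Z (v(Z) = -4*(-4) + Z = 16 + Z)
(1022 + (D*(-1))*(-16))*(4300 + v(-39)) = (1022 + (12*(-1))*(-16))*(4300 + (16 - 39)) = (1022 - 12*(-16))*(4300 - 23) = (1022 + 192)*4277 = 1214*4277 = 5192278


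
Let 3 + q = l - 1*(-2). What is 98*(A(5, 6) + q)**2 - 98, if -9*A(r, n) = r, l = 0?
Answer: 11270/81 ≈ 139.14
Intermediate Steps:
A(r, n) = -r/9
q = -1 (q = -3 + (0 - 1*(-2)) = -3 + (0 + 2) = -3 + 2 = -1)
98*(A(5, 6) + q)**2 - 98 = 98*(-1/9*5 - 1)**2 - 98 = 98*(-5/9 - 1)**2 - 98 = 98*(-14/9)**2 - 98 = 98*(196/81) - 98 = 19208/81 - 98 = 11270/81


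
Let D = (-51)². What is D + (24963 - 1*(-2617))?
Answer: 30181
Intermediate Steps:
D = 2601
D + (24963 - 1*(-2617)) = 2601 + (24963 - 1*(-2617)) = 2601 + (24963 + 2617) = 2601 + 27580 = 30181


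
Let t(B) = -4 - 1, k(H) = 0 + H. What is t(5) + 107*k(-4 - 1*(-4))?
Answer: -5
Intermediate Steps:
k(H) = H
t(B) = -5
t(5) + 107*k(-4 - 1*(-4)) = -5 + 107*(-4 - 1*(-4)) = -5 + 107*(-4 + 4) = -5 + 107*0 = -5 + 0 = -5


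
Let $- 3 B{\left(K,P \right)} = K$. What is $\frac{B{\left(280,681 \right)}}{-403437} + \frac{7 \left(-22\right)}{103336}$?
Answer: $- \frac{78726907}{62534348748} \approx -0.0012589$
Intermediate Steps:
$B{\left(K,P \right)} = - \frac{K}{3}$
$\frac{B{\left(280,681 \right)}}{-403437} + \frac{7 \left(-22\right)}{103336} = \frac{\left(- \frac{1}{3}\right) 280}{-403437} + \frac{7 \left(-22\right)}{103336} = \left(- \frac{280}{3}\right) \left(- \frac{1}{403437}\right) - \frac{77}{51668} = \frac{280}{1210311} - \frac{77}{51668} = - \frac{78726907}{62534348748}$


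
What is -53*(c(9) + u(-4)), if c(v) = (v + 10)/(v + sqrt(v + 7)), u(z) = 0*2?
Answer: -1007/13 ≈ -77.462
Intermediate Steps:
u(z) = 0
c(v) = (10 + v)/(v + sqrt(7 + v))
-53*(c(9) + u(-4)) = -53*((10 + 9)/(9 + sqrt(7 + 9)) + 0) = -53*(19/(9 + sqrt(16)) + 0) = -53*(19/(9 + 4) + 0) = -53*(19/13 + 0) = -53*19/13 = -1007/13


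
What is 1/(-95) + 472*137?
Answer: 6143079/95 ≈ 64664.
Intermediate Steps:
1/(-95) + 472*137 = -1/95 + 64664 = 6143079/95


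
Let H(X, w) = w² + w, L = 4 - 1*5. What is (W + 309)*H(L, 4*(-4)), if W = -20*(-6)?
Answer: 102960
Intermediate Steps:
L = -1 (L = 4 - 5 = -1)
W = 120
H(X, w) = w + w²
(W + 309)*H(L, 4*(-4)) = (120 + 309)*((4*(-4))*(1 + 4*(-4))) = 429*(-16*(1 - 16)) = 429*(-16*(-15)) = 429*240 = 102960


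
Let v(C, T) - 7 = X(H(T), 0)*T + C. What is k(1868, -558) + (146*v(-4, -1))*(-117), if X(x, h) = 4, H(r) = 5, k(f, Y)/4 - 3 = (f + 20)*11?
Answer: 100166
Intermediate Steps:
k(f, Y) = 892 + 44*f (k(f, Y) = 12 + 4*((f + 20)*11) = 12 + 4*((20 + f)*11) = 12 + 4*(220 + 11*f) = 12 + (880 + 44*f) = 892 + 44*f)
v(C, T) = 7 + C + 4*T (v(C, T) = 7 + (4*T + C) = 7 + (C + 4*T) = 7 + C + 4*T)
k(1868, -558) + (146*v(-4, -1))*(-117) = (892 + 44*1868) + (146*(7 - 4 + 4*(-1)))*(-117) = (892 + 82192) + (146*(7 - 4 - 4))*(-117) = 83084 + (146*(-1))*(-117) = 83084 - 146*(-117) = 83084 + 17082 = 100166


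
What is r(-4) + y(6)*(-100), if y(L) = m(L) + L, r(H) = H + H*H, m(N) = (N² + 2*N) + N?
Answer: -5988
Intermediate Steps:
m(N) = N² + 3*N
r(H) = H + H²
y(L) = L + L*(3 + L) (y(L) = L*(3 + L) + L = L + L*(3 + L))
r(-4) + y(6)*(-100) = -4*(1 - 4) + (6*(4 + 6))*(-100) = -4*(-3) + (6*10)*(-100) = 12 + 60*(-100) = 12 - 6000 = -5988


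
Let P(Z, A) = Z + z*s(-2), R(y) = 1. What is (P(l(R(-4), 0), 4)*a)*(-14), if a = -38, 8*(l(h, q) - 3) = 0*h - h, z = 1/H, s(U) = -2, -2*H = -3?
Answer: 4921/6 ≈ 820.17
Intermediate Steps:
H = 3/2 (H = -½*(-3) = 3/2 ≈ 1.5000)
z = ⅔ (z = 1/(3/2) = ⅔ ≈ 0.66667)
l(h, q) = 3 - h/8 (l(h, q) = 3 + (0*h - h)/8 = 3 + (0 - h)/8 = 3 + (-h)/8 = 3 - h/8)
P(Z, A) = -4/3 + Z (P(Z, A) = Z + (⅔)*(-2) = Z - 4/3 = -4/3 + Z)
(P(l(R(-4), 0), 4)*a)*(-14) = ((-4/3 + (3 - ⅛*1))*(-38))*(-14) = ((-4/3 + (3 - ⅛))*(-38))*(-14) = ((-4/3 + 23/8)*(-38))*(-14) = ((37/24)*(-38))*(-14) = -703/12*(-14) = 4921/6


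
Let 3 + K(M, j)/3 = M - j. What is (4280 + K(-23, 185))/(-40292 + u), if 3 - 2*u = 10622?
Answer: -1042/13029 ≈ -0.079975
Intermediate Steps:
K(M, j) = -9 - 3*j + 3*M (K(M, j) = -9 + 3*(M - j) = -9 + (-3*j + 3*M) = -9 - 3*j + 3*M)
u = -10619/2 (u = 3/2 - ½*10622 = 3/2 - 5311 = -10619/2 ≈ -5309.5)
(4280 + K(-23, 185))/(-40292 + u) = (4280 + (-9 - 3*185 + 3*(-23)))/(-40292 - 10619/2) = (4280 + (-9 - 555 - 69))/(-91203/2) = (4280 - 633)*(-2/91203) = 3647*(-2/91203) = -1042/13029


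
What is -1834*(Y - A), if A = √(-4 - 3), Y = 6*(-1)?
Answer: 11004 + 1834*I*√7 ≈ 11004.0 + 4852.3*I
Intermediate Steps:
Y = -6
A = I*√7 (A = √(-7) = I*√7 ≈ 2.6458*I)
-1834*(Y - A) = -1834*(-6 - I*√7) = 11004 + 1834*I*√7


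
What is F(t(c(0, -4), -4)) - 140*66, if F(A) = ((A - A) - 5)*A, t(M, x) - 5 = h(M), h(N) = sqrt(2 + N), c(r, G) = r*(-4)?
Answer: -9265 - 5*sqrt(2) ≈ -9272.1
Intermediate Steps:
c(r, G) = -4*r
t(M, x) = 5 + sqrt(2 + M)
F(A) = -5*A (F(A) = (0 - 5)*A = -5*A)
F(t(c(0, -4), -4)) - 140*66 = -5*(5 + sqrt(2 - 4*0)) - 140*66 = -5*(5 + sqrt(2 + 0)) - 9240 = -5*(5 + sqrt(2)) - 9240 = (-25 - 5*sqrt(2)) - 9240 = -9265 - 5*sqrt(2)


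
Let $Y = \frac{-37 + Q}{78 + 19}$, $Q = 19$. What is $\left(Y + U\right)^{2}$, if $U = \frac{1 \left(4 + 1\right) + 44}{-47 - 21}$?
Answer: $\frac{35724529}{43507216} \approx 0.82112$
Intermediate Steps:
$Y = - \frac{18}{97}$ ($Y = \frac{-37 + 19}{78 + 19} = - \frac{18}{97} \approx -0.18557$)
$U = - \frac{49}{68}$ ($U = \frac{1 \cdot 5 + 44}{-68} = \left(5 + 44\right) \left(- \frac{1}{68}\right) = 49 \left(- \frac{1}{68}\right) = - \frac{49}{68} \approx -0.72059$)
$\left(Y + U\right)^{2} = \left(- \frac{18}{97} - \frac{49}{68}\right)^{2} = \left(- \frac{5977}{6596}\right)^{2} = \frac{35724529}{43507216}$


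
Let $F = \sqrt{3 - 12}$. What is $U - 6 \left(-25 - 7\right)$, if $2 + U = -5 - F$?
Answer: $185 - 3 i \approx 185.0 - 3.0 i$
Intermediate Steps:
$F = 3 i$ ($F = \sqrt{-9} = 3 i \approx 3.0 i$)
$U = -7 - 3 i$ ($U = -2 - \left(5 + 3 i\right) = -7 - 3 i \approx -7.0 - 3.0 i$)
$U - 6 \left(-25 - 7\right) = \left(-7 - 3 i\right) - 6 \left(-25 - 7\right) = \left(-7 - 3 i\right) - -192 = \left(-7 - 3 i\right) + 192 = 185 - 3 i$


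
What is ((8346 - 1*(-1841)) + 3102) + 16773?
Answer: 30062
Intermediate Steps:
((8346 - 1*(-1841)) + 3102) + 16773 = ((8346 + 1841) + 3102) + 16773 = (10187 + 3102) + 16773 = 13289 + 16773 = 30062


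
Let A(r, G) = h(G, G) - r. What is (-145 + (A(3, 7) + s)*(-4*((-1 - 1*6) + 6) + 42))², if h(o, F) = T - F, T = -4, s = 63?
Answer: 4447881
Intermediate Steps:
h(o, F) = -4 - F
A(r, G) = -4 - G - r (A(r, G) = (-4 - G) - r = -4 - G - r)
(-145 + (A(3, 7) + s)*(-4*((-1 - 1*6) + 6) + 42))² = (-145 + ((-4 - 1*7 - 1*3) + 63)*(-4*((-1 - 1*6) + 6) + 42))² = (-145 + ((-4 - 7 - 3) + 63)*(-4*((-1 - 6) + 6) + 42))² = (-145 + (-14 + 63)*(-4*(-7 + 6) + 42))² = (-145 + 49*(-4*(-1) + 42))² = (-145 + 49*(4 + 42))² = (-145 + 49*46)² = (-145 + 2254)² = 2109² = 4447881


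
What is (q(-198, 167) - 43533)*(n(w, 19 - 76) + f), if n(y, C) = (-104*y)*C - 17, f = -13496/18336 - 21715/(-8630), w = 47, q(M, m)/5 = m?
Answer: -11764819663672549/988998 ≈ -1.1896e+10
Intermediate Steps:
q(M, m) = 5*m
f = 3521197/1977996 (f = -13496*1/18336 - 21715*(-1/8630) = -1687/2292 + 4343/1726 = 3521197/1977996 ≈ 1.7802)
n(y, C) = -17 - 104*C*y (n(y, C) = -104*C*y - 17 = -17 - 104*C*y)
(q(-198, 167) - 43533)*(n(w, 19 - 76) + f) = (5*167 - 43533)*((-17 - 104*(19 - 76)*47) + 3521197/1977996) = (835 - 43533)*((-17 - 104*(-57)*47) + 3521197/1977996) = -42698*((-17 + 278616) + 3521197/1977996) = -42698*(278599 + 3521197/1977996) = -42698*551071228801/1977996 = -11764819663672549/988998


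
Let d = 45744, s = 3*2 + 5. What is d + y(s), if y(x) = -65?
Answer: 45679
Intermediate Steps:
s = 11 (s = 6 + 5 = 11)
d + y(s) = 45744 - 65 = 45679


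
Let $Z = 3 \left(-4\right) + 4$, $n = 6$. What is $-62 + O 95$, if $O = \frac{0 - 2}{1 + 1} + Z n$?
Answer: $-4717$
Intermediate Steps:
$Z = -8$ ($Z = -12 + 4 = -8$)
$O = -49$ ($O = \frac{0 - 2}{1 + 1} - 48 = - \frac{2}{2} - 48 = \left(-2\right) \frac{1}{2} - 48 = -1 - 48 = -49$)
$-62 + O 95 = -62 - 4655 = -4717$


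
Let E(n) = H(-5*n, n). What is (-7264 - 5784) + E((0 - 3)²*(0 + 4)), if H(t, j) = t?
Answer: -13228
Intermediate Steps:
E(n) = -5*n
(-7264 - 5784) + E((0 - 3)²*(0 + 4)) = (-7264 - 5784) - 5*(0 - 3)²*(0 + 4) = -13048 - 5*(-3)²*4 = -13048 - 45*4 = -13048 - 5*36 = -13048 - 180 = -13228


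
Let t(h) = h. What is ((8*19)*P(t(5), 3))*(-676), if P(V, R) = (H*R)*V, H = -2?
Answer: 3082560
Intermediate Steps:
P(V, R) = -2*R*V (P(V, R) = (-2*R)*V = -2*R*V)
((8*19)*P(t(5), 3))*(-676) = ((8*19)*(-2*3*5))*(-676) = (152*(-30))*(-676) = -4560*(-676) = 3082560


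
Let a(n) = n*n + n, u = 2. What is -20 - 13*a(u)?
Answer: -98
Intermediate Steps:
a(n) = n + n² (a(n) = n² + n = n + n²)
-20 - 13*a(u) = -20 - 13*2*(1 + 2) = -20 - 13*2*3 = -20 - 13*6 = -20 - 1*78 = -20 - 78 = -98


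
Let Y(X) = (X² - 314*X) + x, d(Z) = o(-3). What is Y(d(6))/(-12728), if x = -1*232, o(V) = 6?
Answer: 260/1591 ≈ 0.16342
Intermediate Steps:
x = -232
d(Z) = 6
Y(X) = -232 + X² - 314*X (Y(X) = (X² - 314*X) - 232 = -232 + X² - 314*X)
Y(d(6))/(-12728) = (-232 + 6² - 314*6)/(-12728) = (-232 + 36 - 1884)*(-1/12728) = -2080*(-1/12728) = 260/1591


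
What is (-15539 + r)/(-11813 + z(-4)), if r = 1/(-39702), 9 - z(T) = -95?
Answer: 616929379/464870718 ≈ 1.3271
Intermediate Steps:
z(T) = 104 (z(T) = 9 - 1*(-95) = 9 + 95 = 104)
r = -1/39702 ≈ -2.5188e-5
(-15539 + r)/(-11813 + z(-4)) = (-15539 - 1/39702)/(-11813 + 104) = -616929379/39702/(-11709) = -616929379/39702*(-1/11709) = 616929379/464870718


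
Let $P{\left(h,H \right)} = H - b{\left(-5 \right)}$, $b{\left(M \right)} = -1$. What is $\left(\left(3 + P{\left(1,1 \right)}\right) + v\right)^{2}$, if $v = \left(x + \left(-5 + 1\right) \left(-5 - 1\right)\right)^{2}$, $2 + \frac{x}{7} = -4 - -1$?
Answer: $15876$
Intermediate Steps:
$P{\left(h,H \right)} = 1 + H$ ($P{\left(h,H \right)} = H - -1 = H + 1 = 1 + H$)
$x = -35$ ($x = -14 + 7 \left(-4 - -1\right) = -14 + 7 \left(-4 + 1\right) = -14 + 7 \left(-3\right) = -14 - 21 = -35$)
$v = 121$ ($v = \left(-35 + \left(-5 + 1\right) \left(-5 - 1\right)\right)^{2} = \left(-35 - -24\right)^{2} = \left(-35 + 24\right)^{2} = \left(-11\right)^{2} = 121$)
$\left(\left(3 + P{\left(1,1 \right)}\right) + v\right)^{2} = \left(\left(3 + \left(1 + 1\right)\right) + 121\right)^{2} = \left(\left(3 + 2\right) + 121\right)^{2} = \left(5 + 121\right)^{2} = 126^{2} = 15876$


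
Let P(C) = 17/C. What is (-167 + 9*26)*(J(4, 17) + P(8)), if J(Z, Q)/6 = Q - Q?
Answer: 1139/8 ≈ 142.38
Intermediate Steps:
J(Z, Q) = 0 (J(Z, Q) = 6*(Q - Q) = 6*0 = 0)
(-167 + 9*26)*(J(4, 17) + P(8)) = (-167 + 9*26)*(0 + 17/8) = (-167 + 234)*(0 + 17*(1/8)) = 67*(0 + 17/8) = 67*(17/8) = 1139/8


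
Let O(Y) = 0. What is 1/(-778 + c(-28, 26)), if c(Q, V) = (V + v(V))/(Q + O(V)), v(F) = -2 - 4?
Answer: -7/5451 ≈ -0.0012842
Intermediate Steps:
v(F) = -6
c(Q, V) = (-6 + V)/Q (c(Q, V) = (V - 6)/(Q + 0) = (-6 + V)/Q)
1/(-778 + c(-28, 26)) = 1/(-778 + (-6 + 26)/(-28)) = 1/(-778 - 1/28*20) = 1/(-778 - 5/7) = 1/(-5451/7) = -7/5451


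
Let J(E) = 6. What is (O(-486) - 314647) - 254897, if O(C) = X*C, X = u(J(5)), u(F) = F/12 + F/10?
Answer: -2850393/5 ≈ -5.7008e+5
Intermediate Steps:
u(F) = 11*F/60 (u(F) = F*(1/12) + F*(⅒) = F/12 + F/10 = 11*F/60)
X = 11/10 (X = (11/60)*6 = 11/10 ≈ 1.1000)
O(C) = 11*C/10
(O(-486) - 314647) - 254897 = ((11/10)*(-486) - 314647) - 254897 = (-2673/5 - 314647) - 254897 = -1575908/5 - 254897 = -2850393/5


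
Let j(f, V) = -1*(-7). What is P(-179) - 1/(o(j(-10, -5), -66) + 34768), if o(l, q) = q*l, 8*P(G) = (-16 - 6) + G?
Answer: -3447757/137224 ≈ -25.125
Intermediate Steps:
j(f, V) = 7
P(G) = -11/4 + G/8 (P(G) = ((-16 - 6) + G)/8 = (-22 + G)/8 = -11/4 + G/8)
o(l, q) = l*q
P(-179) - 1/(o(j(-10, -5), -66) + 34768) = (-11/4 + (1/8)*(-179)) - 1/(7*(-66) + 34768) = (-11/4 - 179/8) - 1/(-462 + 34768) = -201/8 - 1/34306 = -3447757/137224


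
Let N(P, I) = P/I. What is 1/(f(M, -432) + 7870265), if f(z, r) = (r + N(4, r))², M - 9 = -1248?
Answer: 11664/93975646609 ≈ 1.2412e-7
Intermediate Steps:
M = -1239 (M = 9 - 1248 = -1239)
f(z, r) = (r + 4/r)²
1/(f(M, -432) + 7870265) = 1/((4 + (-432)²)²/(-432)² + 7870265) = 1/((4 + 186624)²/186624 + 7870265) = 1/((1/186624)*186628² + 7870265) = 1/((1/186624)*34830010384 + 7870265) = 1/(2176875649/11664 + 7870265) = 1/(93975646609/11664) = 11664/93975646609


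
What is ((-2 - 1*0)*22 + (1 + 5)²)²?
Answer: 64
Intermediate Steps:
((-2 - 1*0)*22 + (1 + 5)²)² = ((-2 + 0)*22 + 6²)² = (-2*22 + 36)² = (-44 + 36)² = (-8)² = 64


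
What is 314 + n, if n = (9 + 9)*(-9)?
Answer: 152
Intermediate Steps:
n = -162 (n = 18*(-9) = -162)
314 + n = 314 - 162 = 152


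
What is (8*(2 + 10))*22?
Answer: 2112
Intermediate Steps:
(8*(2 + 10))*22 = (8*12)*22 = 96*22 = 2112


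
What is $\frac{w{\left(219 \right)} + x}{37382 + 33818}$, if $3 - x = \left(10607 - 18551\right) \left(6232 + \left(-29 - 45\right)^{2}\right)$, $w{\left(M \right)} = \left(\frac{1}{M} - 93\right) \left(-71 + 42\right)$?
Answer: $\frac{20369420359}{15592800} \approx 1306.3$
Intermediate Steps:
$w{\left(M \right)} = 2697 - \frac{29}{M}$ ($w{\left(M \right)} = \left(-93 + \frac{1}{M}\right) \left(-29\right) = 2697 - \frac{29}{M}$)
$x = 93008355$ ($x = 3 - \left(10607 - 18551\right) \left(6232 + \left(-29 - 45\right)^{2}\right) = 3 - - 7944 \left(6232 + \left(-74\right)^{2}\right) = 3 - - 7944 \left(6232 + 5476\right) = 3 - \left(-7944\right) 11708 = 3 - -93008352 = 3 + 93008352 = 93008355$)
$\frac{w{\left(219 \right)} + x}{37382 + 33818} = \frac{\left(2697 - \frac{29}{219}\right) + 93008355}{37382 + 33818} = \frac{\left(2697 - \frac{29}{219}\right) + 93008355}{71200} = \left(\left(2697 - \frac{29}{219}\right) + 93008355\right) \frac{1}{71200} = \left(\frac{590614}{219} + 93008355\right) \frac{1}{71200} = \frac{20369420359}{219} \cdot \frac{1}{71200} = \frac{20369420359}{15592800}$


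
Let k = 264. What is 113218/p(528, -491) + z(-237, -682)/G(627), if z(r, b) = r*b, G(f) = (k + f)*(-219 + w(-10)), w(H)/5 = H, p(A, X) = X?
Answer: -824707252/3566133 ≈ -231.26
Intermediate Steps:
w(H) = 5*H
G(f) = -71016 - 269*f (G(f) = (264 + f)*(-219 + 5*(-10)) = (264 + f)*(-219 - 50) = (264 + f)*(-269) = -71016 - 269*f)
z(r, b) = b*r
113218/p(528, -491) + z(-237, -682)/G(627) = 113218/(-491) + (-682*(-237))/(-71016 - 269*627) = 113218*(-1/491) + 161634/(-71016 - 168663) = -113218/491 + 161634/(-239679) = -113218/491 + 161634*(-1/239679) = -113218/491 - 4898/7263 = -824707252/3566133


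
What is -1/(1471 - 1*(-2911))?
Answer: -1/4382 ≈ -0.00022821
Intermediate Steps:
-1/(1471 - 1*(-2911)) = -1/(1471 + 2911) = -1/4382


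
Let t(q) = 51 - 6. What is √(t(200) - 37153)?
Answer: 2*I*√9277 ≈ 192.63*I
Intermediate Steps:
t(q) = 45
√(t(200) - 37153) = √(45 - 37153) = √(-37108) = 2*I*√9277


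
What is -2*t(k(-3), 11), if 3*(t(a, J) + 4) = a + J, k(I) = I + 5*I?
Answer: 38/3 ≈ 12.667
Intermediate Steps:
k(I) = 6*I
t(a, J) = -4 + J/3 + a/3 (t(a, J) = -4 + (a + J)/3 = -4 + (J + a)/3 = -4 + (J/3 + a/3) = -4 + J/3 + a/3)
-2*t(k(-3), 11) = -2*(-4 + (⅓)*11 + (6*(-3))/3) = -2*(-4 + 11/3 + (⅓)*(-18)) = -2*(-4 + 11/3 - 6) = -2*(-19/3) = 38/3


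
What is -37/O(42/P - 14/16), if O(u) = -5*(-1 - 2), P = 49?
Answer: -37/15 ≈ -2.4667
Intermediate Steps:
O(u) = 15 (O(u) = -5*(-3) = 15)
-37/O(42/P - 14/16) = -37/15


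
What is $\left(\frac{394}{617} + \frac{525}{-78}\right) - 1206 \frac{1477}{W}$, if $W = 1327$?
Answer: $- \frac{28704694041}{21287734} \approx -1348.4$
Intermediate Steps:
$\left(\frac{394}{617} + \frac{525}{-78}\right) - 1206 \frac{1477}{W} = \left(\frac{394}{617} + \frac{525}{-78}\right) - 1206 \cdot \frac{1477}{1327} = \left(394 \cdot \frac{1}{617} + 525 \left(- \frac{1}{78}\right)\right) - 1206 \cdot 1477 \cdot \frac{1}{1327} = \left(\frac{394}{617} - \frac{175}{26}\right) - \frac{1781262}{1327} = - \frac{97731}{16042} - \frac{1781262}{1327} = - \frac{28704694041}{21287734}$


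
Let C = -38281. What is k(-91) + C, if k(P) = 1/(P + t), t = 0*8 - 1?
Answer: -3521853/92 ≈ -38281.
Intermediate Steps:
t = -1 (t = 0 - 1 = -1)
k(P) = 1/(-1 + P) (k(P) = 1/(P - 1) = 1/(-1 + P))
k(-91) + C = 1/(-1 - 91) - 38281 = 1/(-92) - 38281 = -1/92 - 38281 = -3521853/92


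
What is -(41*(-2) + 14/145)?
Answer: 11876/145 ≈ 81.903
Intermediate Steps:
-(41*(-2) + 14/145) = -(-82 + 14*(1/145)) = -(-82 + 14/145) = -1*(-11876/145) = 11876/145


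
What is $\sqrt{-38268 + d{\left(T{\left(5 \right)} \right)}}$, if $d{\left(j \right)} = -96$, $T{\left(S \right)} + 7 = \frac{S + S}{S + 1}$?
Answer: $2 i \sqrt{9591} \approx 195.87 i$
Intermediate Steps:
$T{\left(S \right)} = -7 + \frac{2 S}{1 + S}$ ($T{\left(S \right)} = -7 + \frac{S + S}{S + 1} = -7 + \frac{2 S}{1 + S}$)
$\sqrt{-38268 + d{\left(T{\left(5 \right)} \right)}} = \sqrt{-38268 - 96} = \sqrt{-38364} = 2 i \sqrt{9591}$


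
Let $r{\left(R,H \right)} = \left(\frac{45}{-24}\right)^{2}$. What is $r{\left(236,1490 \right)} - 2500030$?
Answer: $- \frac{160001695}{64} \approx -2.5 \cdot 10^{6}$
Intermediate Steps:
$r{\left(R,H \right)} = \frac{225}{64}$ ($r{\left(R,H \right)} = \left(45 \left(- \frac{1}{24}\right)\right)^{2} = \left(- \frac{15}{8}\right)^{2} = \frac{225}{64}$)
$r{\left(236,1490 \right)} - 2500030 = \frac{225}{64} - 2500030 = - \frac{160001695}{64}$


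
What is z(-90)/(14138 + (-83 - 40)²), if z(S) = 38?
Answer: 38/29267 ≈ 0.0012984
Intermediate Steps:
z(-90)/(14138 + (-83 - 40)²) = 38/(14138 + (-83 - 40)²) = 38/(14138 + (-123)²) = 38/(14138 + 15129) = 38/29267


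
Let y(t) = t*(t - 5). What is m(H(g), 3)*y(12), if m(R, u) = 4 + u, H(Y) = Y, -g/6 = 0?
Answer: 588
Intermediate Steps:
g = 0 (g = -6*0 = 0)
y(t) = t*(-5 + t)
m(H(g), 3)*y(12) = (4 + 3)*(12*(-5 + 12)) = 7*(12*7) = 7*84 = 588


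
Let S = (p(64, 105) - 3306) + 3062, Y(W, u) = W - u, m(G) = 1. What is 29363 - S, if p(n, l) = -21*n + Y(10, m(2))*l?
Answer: 30006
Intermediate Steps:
p(n, l) = -21*n + 9*l (p(n, l) = -21*n + (10 - 1*1)*l = -21*n + (10 - 1)*l = -21*n + 9*l)
S = -643 (S = ((-21*64 + 9*105) - 3306) + 3062 = ((-1344 + 945) - 3306) + 3062 = (-399 - 3306) + 3062 = -3705 + 3062 = -643)
29363 - S = 29363 - 1*(-643) = 29363 + 643 = 30006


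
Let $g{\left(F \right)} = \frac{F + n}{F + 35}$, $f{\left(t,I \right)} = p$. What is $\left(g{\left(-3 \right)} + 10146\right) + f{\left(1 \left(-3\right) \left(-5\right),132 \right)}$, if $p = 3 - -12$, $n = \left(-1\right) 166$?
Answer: $\frac{324983}{32} \approx 10156.0$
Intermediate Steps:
$n = -166$
$p = 15$ ($p = 3 + 12 = 15$)
$f{\left(t,I \right)} = 15$
$g{\left(F \right)} = \frac{-166 + F}{35 + F}$ ($g{\left(F \right)} = \frac{F - 166}{F + 35} = \frac{-166 + F}{35 + F}$)
$\left(g{\left(-3 \right)} + 10146\right) + f{\left(1 \left(-3\right) \left(-5\right),132 \right)} = \left(\frac{-166 - 3}{35 - 3} + 10146\right) + 15 = \left(\frac{1}{32} \left(-169\right) + 10146\right) + 15 = \left(- \frac{169}{32} + 10146\right) + 15 = \frac{324503}{32} + 15 = \frac{324983}{32}$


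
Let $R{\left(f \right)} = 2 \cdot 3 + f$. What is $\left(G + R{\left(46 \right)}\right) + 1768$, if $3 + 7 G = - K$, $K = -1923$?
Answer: $\frac{14660}{7} \approx 2094.3$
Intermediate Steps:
$R{\left(f \right)} = 6 + f$
$G = \frac{1920}{7}$ ($G = - \frac{3}{7} + \frac{\left(-1\right) \left(-1923\right)}{7} = - \frac{3}{7} + \frac{1}{7} \cdot 1923 = - \frac{3}{7} + \frac{1923}{7} = \frac{1920}{7} \approx 274.29$)
$\left(G + R{\left(46 \right)}\right) + 1768 = \left(\frac{1920}{7} + \left(6 + 46\right)\right) + 1768 = \left(\frac{1920}{7} + 52\right) + 1768 = \frac{2284}{7} + 1768 = \frac{14660}{7}$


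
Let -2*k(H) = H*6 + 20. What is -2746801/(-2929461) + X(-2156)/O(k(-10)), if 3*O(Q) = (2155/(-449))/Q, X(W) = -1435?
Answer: 22651131841811/1262597691 ≈ 17940.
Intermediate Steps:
k(H) = -10 - 3*H (k(H) = -(H*6 + 20)/2 = -(6*H + 20)/2 = -(20 + 6*H)/2 = -10 - 3*H)
O(Q) = -2155/(1347*Q) (O(Q) = ((2155/(-449))/Q)/3 = ((2155*(-1/449))/Q)/3 = (-2155/(449*Q))/3 = -2155/(1347*Q))
-2746801/(-2929461) + X(-2156)/O(k(-10)) = -2746801/(-2929461) - 1435/((-2155/(1347*(-10 - 3*(-10))))) = -2746801*(-1/2929461) - 1435/((-2155/(1347*(-10 + 30)))) = 2746801/2929461 - 1435/((-2155/1347/20)) = 2746801/2929461 - 1435/((-2155/1347*1/20)) = 2746801/2929461 - 1435/(-431/5388) = 2746801/2929461 - 1435*(-5388/431) = 2746801/2929461 + 7731780/431 = 22651131841811/1262597691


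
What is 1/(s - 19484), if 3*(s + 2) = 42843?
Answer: -1/5205 ≈ -0.00019212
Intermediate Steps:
s = 14279 (s = -2 + (1/3)*42843 = -2 + 14281 = 14279)
1/(s - 19484) = 1/(14279 - 19484) = 1/(-5205) = -1/5205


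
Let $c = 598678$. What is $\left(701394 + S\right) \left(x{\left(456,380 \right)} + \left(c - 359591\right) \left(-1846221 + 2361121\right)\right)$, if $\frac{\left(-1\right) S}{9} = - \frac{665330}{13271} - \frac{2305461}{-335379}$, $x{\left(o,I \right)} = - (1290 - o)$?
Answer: $\frac{128174067084934492409233734}{1483604903} \approx 8.6394 \cdot 10^{16}$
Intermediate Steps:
$x{\left(o,I \right)} = -1290 + o$
$S = \frac{577625811417}{1483604903}$ ($S = - 9 \left(- \frac{665330}{13271} - \frac{2305461}{-335379}\right) = - 9 \left(\left(-665330\right) \frac{1}{13271} - - \frac{768487}{111793}\right) = - 9 \left(- \frac{665330}{13271} + \frac{768487}{111793}\right) = \left(-9\right) \left(- \frac{64180645713}{1483604903}\right) = \frac{577625811417}{1483604903} \approx 389.34$)
$\left(701394 + S\right) \left(x{\left(456,380 \right)} + \left(c - 359591\right) \left(-1846221 + 2361121\right)\right) = \left(701394 + \frac{577625811417}{1483604903}\right) \left(\left(-1290 + 456\right) + \left(598678 - 359591\right) \left(-1846221 + 2361121\right)\right) = \frac{1041169203146199 \left(-834 + 239087 \cdot 514900\right)}{1483604903} = \frac{1041169203146199 \left(-834 + 123105896300\right)}{1483604903} = \frac{1041169203146199}{1483604903} \cdot 123105895466 = \frac{128174067084934492409233734}{1483604903}$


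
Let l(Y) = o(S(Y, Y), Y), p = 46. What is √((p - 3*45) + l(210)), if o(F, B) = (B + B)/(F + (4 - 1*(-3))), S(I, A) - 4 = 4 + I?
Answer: I*√19605/15 ≈ 9.3345*I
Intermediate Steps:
S(I, A) = 8 + I (S(I, A) = 4 + (4 + I) = 8 + I)
o(F, B) = 2*B/(7 + F) (o(F, B) = (2*B)/(F + (4 + 3)) = (2*B)/(F + 7) = (2*B)/(7 + F) = 2*B/(7 + F))
l(Y) = 2*Y/(15 + Y) (l(Y) = 2*Y/(7 + (8 + Y)) = 2*Y/(15 + Y))
√((p - 3*45) + l(210)) = √((46 - 3*45) + 2*210/(15 + 210)) = √((46 - 135) + 2*210/225) = √(-89 + 2*210*(1/225)) = √(-89 + 28/15) = √(-1307/15) = I*√19605/15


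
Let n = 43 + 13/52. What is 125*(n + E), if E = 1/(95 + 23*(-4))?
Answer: 65375/12 ≈ 5447.9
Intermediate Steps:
E = 1/3 (E = 1/(95 - 92) = 1/3 ≈ 0.33333)
n = 173/4 (n = 43 + 13*(1/52) = 43 + 1/4 = 173/4 ≈ 43.250)
125*(n + E) = 125*(173/4 + 1/3) = 125*(523/12) = 65375/12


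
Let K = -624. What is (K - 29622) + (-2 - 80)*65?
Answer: -35576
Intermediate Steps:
(K - 29622) + (-2 - 80)*65 = (-624 - 29622) + (-2 - 80)*65 = -30246 - 82*65 = -30246 - 5330 = -35576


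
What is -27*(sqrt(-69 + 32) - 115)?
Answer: 3105 - 27*I*sqrt(37) ≈ 3105.0 - 164.23*I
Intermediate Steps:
-27*(sqrt(-69 + 32) - 115) = -27*(sqrt(-37) - 115) = -27*(I*sqrt(37) - 115) = -27*(-115 + I*sqrt(37)) = 3105 - 27*I*sqrt(37)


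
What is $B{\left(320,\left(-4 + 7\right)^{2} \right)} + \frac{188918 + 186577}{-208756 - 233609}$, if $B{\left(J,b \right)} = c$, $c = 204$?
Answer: $\frac{5991131}{29491} \approx 203.15$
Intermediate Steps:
$B{\left(J,b \right)} = 204$
$B{\left(320,\left(-4 + 7\right)^{2} \right)} + \frac{188918 + 186577}{-208756 - 233609} = 204 + \frac{188918 + 186577}{-208756 - 233609} = 204 + \frac{375495}{-442365} = 204 + 375495 \left(- \frac{1}{442365}\right) = 204 - \frac{25033}{29491} = \frac{5991131}{29491}$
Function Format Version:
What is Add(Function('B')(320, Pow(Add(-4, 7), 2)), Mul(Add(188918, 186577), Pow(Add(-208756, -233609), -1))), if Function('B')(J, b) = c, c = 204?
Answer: Rational(5991131, 29491) ≈ 203.15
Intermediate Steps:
Function('B')(J, b) = 204
Add(Function('B')(320, Pow(Add(-4, 7), 2)), Mul(Add(188918, 186577), Pow(Add(-208756, -233609), -1))) = Add(204, Mul(Add(188918, 186577), Pow(Add(-208756, -233609), -1))) = Add(204, Mul(375495, Pow(-442365, -1))) = Add(204, Mul(375495, Rational(-1, 442365))) = Add(204, Rational(-25033, 29491)) = Rational(5991131, 29491)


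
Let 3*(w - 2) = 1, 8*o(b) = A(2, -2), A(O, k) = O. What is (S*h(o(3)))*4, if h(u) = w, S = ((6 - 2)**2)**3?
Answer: 114688/3 ≈ 38229.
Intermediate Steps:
o(b) = 1/4 (o(b) = (1/8)*2 = 1/4)
S = 4096 (S = (4**2)**3 = 16**3 = 4096)
w = 7/3 (w = 2 + (1/3)*1 = 2 + 1/3 = 7/3 ≈ 2.3333)
h(u) = 7/3
(S*h(o(3)))*4 = (4096*(7/3))*4 = (28672/3)*4 = 114688/3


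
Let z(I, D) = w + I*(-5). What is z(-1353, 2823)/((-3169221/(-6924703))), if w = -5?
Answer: 46810992280/3169221 ≈ 14771.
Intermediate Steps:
z(I, D) = -5 - 5*I (z(I, D) = -5 + I*(-5) = -5 - 5*I)
z(-1353, 2823)/((-3169221/(-6924703))) = (-5 - 5*(-1353))/((-3169221/(-6924703))) = (-5 + 6765)/((-3169221*(-1/6924703))) = 6760/(3169221/6924703) = 6760*(6924703/3169221) = 46810992280/3169221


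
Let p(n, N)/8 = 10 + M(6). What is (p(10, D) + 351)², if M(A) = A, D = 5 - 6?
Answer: 229441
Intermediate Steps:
D = -1
p(n, N) = 128 (p(n, N) = 8*(10 + 6) = 8*16 = 128)
(p(10, D) + 351)² = (128 + 351)² = 479² = 229441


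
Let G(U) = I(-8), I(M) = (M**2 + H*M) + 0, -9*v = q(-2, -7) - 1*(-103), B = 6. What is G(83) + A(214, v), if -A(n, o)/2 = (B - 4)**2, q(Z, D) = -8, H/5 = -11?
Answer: 496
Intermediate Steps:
H = -55 (H = 5*(-11) = -55)
v = -95/9 (v = -(-8 - 1*(-103))/9 = -(-8 + 103)/9 = -1/9*95 = -95/9 ≈ -10.556)
A(n, o) = -8 (A(n, o) = -2*(6 - 4)**2 = -2*2**2 = -2*4 = -8)
I(M) = M**2 - 55*M (I(M) = (M**2 - 55*M) + 0 = M**2 - 55*M)
G(U) = 504 (G(U) = -8*(-55 - 8) = -8*(-63) = 504)
G(83) + A(214, v) = 504 - 8 = 496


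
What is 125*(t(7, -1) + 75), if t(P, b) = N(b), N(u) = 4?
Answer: 9875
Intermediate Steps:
t(P, b) = 4
125*(t(7, -1) + 75) = 125*(4 + 75) = 125*79 = 9875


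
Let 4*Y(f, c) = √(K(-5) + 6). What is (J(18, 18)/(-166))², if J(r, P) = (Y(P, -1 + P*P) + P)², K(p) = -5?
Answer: 28398241/7054336 ≈ 4.0256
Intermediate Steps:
Y(f, c) = ¼ (Y(f, c) = √(-5 + 6)/4 = √1/4 = (¼)*1 = ¼)
J(r, P) = (¼ + P)²
(J(18, 18)/(-166))² = (((1 + 4*18)²/16)/(-166))² = (((1 + 72)²/16)*(-1/166))² = (((1/16)*73²)*(-1/166))² = (((1/16)*5329)*(-1/166))² = ((5329/16)*(-1/166))² = (-5329/2656)² = 28398241/7054336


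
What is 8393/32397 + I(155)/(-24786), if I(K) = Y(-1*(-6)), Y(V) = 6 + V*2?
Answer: 3841588/14870223 ≈ 0.25834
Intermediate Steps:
Y(V) = 6 + 2*V
I(K) = 18 (I(K) = 6 + 2*(-1*(-6)) = 6 + 2*6 = 6 + 12 = 18)
8393/32397 + I(155)/(-24786) = 8393/32397 + 18/(-24786) = 8393*(1/32397) + 18*(-1/24786) = 8393/32397 - 1/1377 = 3841588/14870223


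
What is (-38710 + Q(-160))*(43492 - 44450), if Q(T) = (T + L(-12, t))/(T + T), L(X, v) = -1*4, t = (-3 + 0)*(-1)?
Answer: 1483347561/40 ≈ 3.7084e+7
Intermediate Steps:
t = 3 (t = -3*(-1) = 3)
L(X, v) = -4
Q(T) = (-4 + T)/(2*T) (Q(T) = (T - 4)/(T + T) = (-4 + T)/((2*T)) = (-4 + T)*(1/(2*T)) = (-4 + T)/(2*T))
(-38710 + Q(-160))*(43492 - 44450) = (-38710 + (1/2)*(-4 - 160)/(-160))*(43492 - 44450) = (-38710 + (1/2)*(-1/160)*(-164))*(-958) = (-38710 + 41/80)*(-958) = -3096759/80*(-958) = 1483347561/40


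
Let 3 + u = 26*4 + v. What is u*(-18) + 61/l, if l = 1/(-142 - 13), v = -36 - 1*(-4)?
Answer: -10697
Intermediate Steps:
v = -32 (v = -36 + 4 = -32)
l = -1/155 (l = 1/(-155) = -1/155 ≈ -0.0064516)
u = 69 (u = -3 + (26*4 - 32) = -3 + (104 - 32) = -3 + 72 = 69)
u*(-18) + 61/l = 69*(-18) + 61/(-1/155) = -1242 + 61*(-155) = -1242 - 9455 = -10697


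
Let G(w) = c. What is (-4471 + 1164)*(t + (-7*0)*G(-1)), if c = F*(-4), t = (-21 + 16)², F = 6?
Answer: -82675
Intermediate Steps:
t = 25 (t = (-5)² = 25)
c = -24 (c = 6*(-4) = -24)
G(w) = -24
(-4471 + 1164)*(t + (-7*0)*G(-1)) = (-4471 + 1164)*(25 - 7*0*(-24)) = -3307*(25 + 0*(-24)) = -3307*(25 + 0) = -3307*25 = -82675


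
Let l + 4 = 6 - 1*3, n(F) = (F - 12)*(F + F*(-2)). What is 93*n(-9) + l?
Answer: -17578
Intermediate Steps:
n(F) = -F*(-12 + F) (n(F) = (-12 + F)*(F - 2*F) = (-12 + F)*(-F) = -F*(-12 + F))
l = -1 (l = -4 + (6 - 1*3) = -4 + (6 - 3) = -4 + 3 = -1)
93*n(-9) + l = 93*(-9*(12 - 1*(-9))) - 1 = 93*(-9*(12 + 9)) - 1 = 93*(-9*21) - 1 = 93*(-189) - 1 = -17577 - 1 = -17578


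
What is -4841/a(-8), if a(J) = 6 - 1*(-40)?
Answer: -4841/46 ≈ -105.24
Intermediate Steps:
a(J) = 46 (a(J) = 6 + 40 = 46)
-4841/a(-8) = -4841/46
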